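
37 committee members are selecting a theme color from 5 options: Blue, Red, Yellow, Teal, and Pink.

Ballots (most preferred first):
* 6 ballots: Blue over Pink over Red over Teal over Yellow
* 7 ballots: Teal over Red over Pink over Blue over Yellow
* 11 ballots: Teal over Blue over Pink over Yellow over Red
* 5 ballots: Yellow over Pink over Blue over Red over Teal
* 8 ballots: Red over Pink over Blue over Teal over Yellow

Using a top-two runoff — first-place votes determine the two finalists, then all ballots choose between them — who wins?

Red

Round 1 first-place votes: Blue 6, Red 8, Yellow 5, Teal 18, Pink 0. Teal and Red advance.
Runoff: Teal is ranked above Red on 18 ballots, Red above Teal on 19.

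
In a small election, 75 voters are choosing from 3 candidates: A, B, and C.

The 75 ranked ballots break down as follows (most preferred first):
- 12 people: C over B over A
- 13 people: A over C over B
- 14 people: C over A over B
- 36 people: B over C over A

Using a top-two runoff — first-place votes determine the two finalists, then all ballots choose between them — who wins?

C

Round 1 first-place votes: A 13, B 36, C 26. B and C advance.
Runoff: B is ranked above C on 36 ballots, C above B on 39.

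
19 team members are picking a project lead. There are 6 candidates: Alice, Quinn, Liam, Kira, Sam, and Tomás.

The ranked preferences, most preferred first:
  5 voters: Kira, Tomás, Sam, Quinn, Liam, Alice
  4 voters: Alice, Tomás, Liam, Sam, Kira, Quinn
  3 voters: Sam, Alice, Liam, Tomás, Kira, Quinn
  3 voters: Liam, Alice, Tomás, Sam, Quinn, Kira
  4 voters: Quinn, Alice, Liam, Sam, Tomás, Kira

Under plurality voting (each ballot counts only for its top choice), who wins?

First-place votes: Alice 4, Quinn 4, Liam 3, Kira 5, Sam 3, Tomás 0.

Kira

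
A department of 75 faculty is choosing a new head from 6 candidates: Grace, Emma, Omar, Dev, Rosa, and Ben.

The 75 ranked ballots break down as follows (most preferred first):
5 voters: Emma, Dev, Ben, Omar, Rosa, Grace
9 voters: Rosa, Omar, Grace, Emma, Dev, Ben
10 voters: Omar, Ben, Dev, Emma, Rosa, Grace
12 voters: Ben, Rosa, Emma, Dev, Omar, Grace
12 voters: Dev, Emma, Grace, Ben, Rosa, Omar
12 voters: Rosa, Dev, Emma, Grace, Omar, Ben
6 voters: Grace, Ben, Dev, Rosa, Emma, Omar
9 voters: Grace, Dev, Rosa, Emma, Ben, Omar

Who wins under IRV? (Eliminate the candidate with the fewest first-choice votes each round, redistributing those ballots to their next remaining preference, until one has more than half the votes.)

Round 1: Grace 15, Emma 5, Omar 10, Dev 12, Rosa 21, Ben 12. Emma eliminated.
Round 2: Grace 15, Omar 10, Dev 17, Rosa 21, Ben 12. Omar eliminated.
Round 3: Grace 15, Dev 17, Rosa 21, Ben 22. Grace eliminated.
Round 4: Dev 26, Rosa 21, Ben 28. Rosa eliminated.
Round 5: Dev 47, Ben 28. Dev has a majority (≥38).

Dev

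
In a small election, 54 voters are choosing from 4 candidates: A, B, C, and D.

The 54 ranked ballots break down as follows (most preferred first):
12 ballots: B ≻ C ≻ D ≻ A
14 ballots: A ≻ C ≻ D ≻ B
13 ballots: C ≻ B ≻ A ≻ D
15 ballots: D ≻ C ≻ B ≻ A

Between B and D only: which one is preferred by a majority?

D

B is ranked above D on 25 ballots; D above B on 29.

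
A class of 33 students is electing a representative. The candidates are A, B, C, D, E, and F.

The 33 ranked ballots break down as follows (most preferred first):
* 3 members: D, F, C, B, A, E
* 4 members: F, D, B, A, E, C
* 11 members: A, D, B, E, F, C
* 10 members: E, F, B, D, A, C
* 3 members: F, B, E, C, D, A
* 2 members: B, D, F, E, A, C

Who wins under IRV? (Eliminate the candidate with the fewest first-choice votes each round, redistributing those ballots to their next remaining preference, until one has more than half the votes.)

Round 1: A 11, B 2, C 0, D 3, E 10, F 7. C eliminated.
Round 2: A 11, B 2, D 3, E 10, F 7. B eliminated.
Round 3: A 11, D 5, E 10, F 7. D eliminated.
Round 4: A 11, E 10, F 12. E eliminated.
Round 5: A 11, F 22. F has a majority (≥17).

F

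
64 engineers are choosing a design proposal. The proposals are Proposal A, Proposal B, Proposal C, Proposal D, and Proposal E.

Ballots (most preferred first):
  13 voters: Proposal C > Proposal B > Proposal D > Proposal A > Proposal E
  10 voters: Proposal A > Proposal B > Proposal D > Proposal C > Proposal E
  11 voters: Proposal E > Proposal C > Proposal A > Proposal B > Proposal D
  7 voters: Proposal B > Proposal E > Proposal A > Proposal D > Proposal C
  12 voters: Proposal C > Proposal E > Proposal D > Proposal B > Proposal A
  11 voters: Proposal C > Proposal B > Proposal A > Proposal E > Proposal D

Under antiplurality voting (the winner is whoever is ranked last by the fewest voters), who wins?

Last-place votes: Proposal A 12, Proposal B 0, Proposal C 7, Proposal D 22, Proposal E 23.

Proposal B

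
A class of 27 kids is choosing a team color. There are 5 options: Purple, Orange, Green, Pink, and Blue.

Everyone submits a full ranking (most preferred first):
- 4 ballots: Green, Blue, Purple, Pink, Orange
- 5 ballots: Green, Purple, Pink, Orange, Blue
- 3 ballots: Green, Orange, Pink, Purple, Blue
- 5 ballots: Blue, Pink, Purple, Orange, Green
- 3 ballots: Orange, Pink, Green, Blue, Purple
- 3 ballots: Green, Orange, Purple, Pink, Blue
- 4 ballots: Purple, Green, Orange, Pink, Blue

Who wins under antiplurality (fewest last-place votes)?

Pink

Last-place votes: Purple 3, Orange 4, Green 5, Pink 0, Blue 15.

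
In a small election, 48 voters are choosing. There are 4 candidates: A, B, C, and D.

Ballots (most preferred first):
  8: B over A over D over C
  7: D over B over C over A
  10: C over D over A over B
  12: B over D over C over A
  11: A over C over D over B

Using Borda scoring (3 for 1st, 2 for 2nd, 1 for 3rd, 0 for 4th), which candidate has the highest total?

D

A: 8×2 + 7×0 + 10×1 + 12×0 + 11×3 = 59
B: 8×3 + 7×2 + 10×0 + 12×3 + 11×0 = 74
C: 8×0 + 7×1 + 10×3 + 12×1 + 11×2 = 71
D: 8×1 + 7×3 + 10×2 + 12×2 + 11×1 = 84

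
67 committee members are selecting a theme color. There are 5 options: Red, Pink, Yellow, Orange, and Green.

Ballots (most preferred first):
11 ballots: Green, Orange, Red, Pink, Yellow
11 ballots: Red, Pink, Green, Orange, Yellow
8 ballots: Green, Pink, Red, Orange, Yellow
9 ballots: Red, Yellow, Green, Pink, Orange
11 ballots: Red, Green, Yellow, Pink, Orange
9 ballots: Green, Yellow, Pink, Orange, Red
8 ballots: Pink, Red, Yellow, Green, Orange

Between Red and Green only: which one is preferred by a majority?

Red is ranked above Green on 39 ballots; Green above Red on 28.

Red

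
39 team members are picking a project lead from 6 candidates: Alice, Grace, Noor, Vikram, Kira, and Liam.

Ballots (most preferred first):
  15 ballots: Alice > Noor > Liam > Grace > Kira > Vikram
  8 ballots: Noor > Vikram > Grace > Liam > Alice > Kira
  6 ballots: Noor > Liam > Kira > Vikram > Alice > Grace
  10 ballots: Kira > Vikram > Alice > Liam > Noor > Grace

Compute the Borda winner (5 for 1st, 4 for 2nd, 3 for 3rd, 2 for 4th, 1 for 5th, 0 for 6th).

Alice: 15×5 + 8×1 + 6×1 + 10×3 = 119
Grace: 15×2 + 8×3 + 6×0 + 10×0 = 54
Noor: 15×4 + 8×5 + 6×5 + 10×1 = 140
Vikram: 15×0 + 8×4 + 6×2 + 10×4 = 84
Kira: 15×1 + 8×0 + 6×3 + 10×5 = 83
Liam: 15×3 + 8×2 + 6×4 + 10×2 = 105

Noor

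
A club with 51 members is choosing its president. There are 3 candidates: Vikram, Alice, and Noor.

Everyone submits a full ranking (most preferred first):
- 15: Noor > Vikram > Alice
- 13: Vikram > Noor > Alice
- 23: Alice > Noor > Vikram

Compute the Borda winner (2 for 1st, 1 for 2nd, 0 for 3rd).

Noor

Vikram: 15×1 + 13×2 + 23×0 = 41
Alice: 15×0 + 13×0 + 23×2 = 46
Noor: 15×2 + 13×1 + 23×1 = 66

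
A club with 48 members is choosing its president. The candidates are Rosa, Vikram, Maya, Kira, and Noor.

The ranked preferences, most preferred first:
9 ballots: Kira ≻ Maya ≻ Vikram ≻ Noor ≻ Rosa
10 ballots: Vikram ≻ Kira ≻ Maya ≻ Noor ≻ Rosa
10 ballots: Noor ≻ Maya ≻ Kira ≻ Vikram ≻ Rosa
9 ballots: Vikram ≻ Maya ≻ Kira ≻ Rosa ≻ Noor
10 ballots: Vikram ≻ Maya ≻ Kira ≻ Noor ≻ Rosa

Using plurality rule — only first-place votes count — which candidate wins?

Vikram

First-place votes: Rosa 0, Vikram 29, Maya 0, Kira 9, Noor 10.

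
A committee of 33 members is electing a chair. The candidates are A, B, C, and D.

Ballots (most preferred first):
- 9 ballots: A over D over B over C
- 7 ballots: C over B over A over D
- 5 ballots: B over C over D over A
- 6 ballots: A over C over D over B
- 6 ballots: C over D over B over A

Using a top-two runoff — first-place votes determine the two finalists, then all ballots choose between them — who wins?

C

Round 1 first-place votes: A 15, B 5, C 13, D 0. A and C advance.
Runoff: A is ranked above C on 15 ballots, C above A on 18.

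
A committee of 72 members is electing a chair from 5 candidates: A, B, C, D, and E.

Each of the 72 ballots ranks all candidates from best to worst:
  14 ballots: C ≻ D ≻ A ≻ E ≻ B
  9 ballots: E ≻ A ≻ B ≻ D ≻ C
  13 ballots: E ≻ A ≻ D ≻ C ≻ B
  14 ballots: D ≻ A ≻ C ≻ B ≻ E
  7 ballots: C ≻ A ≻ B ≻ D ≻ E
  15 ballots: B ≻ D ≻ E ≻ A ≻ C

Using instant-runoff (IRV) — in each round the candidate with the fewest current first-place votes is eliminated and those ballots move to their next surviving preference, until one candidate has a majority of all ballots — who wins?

Round 1: A 0, B 15, C 21, D 14, E 22. A eliminated.
Round 2: B 15, C 21, D 14, E 22. D eliminated.
Round 3: B 15, C 35, E 22. B eliminated.
Round 4: C 35, E 37. E has a majority (≥37).

E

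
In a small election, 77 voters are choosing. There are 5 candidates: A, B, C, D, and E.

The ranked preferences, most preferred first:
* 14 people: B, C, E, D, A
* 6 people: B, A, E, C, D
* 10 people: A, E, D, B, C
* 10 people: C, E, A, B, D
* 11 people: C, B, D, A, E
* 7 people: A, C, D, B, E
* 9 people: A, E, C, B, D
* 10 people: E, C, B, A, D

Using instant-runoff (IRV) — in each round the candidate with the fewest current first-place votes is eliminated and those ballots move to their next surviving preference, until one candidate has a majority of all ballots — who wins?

C

Round 1: A 26, B 20, C 21, D 0, E 10. D eliminated.
Round 2: A 26, B 20, C 21, E 10. E eliminated.
Round 3: A 26, B 20, C 31. B eliminated.
Round 4: A 32, C 45. C has a majority (≥39).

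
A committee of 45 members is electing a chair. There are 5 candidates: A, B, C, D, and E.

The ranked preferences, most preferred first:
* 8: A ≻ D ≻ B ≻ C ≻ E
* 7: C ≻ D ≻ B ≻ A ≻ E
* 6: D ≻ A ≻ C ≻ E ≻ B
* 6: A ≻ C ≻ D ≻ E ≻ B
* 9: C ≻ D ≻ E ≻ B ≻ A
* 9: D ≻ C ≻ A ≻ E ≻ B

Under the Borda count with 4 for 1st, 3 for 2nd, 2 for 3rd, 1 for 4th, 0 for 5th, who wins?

A: 8×4 + 7×1 + 6×3 + 6×4 + 9×0 + 9×2 = 99
B: 8×2 + 7×2 + 6×0 + 6×0 + 9×1 + 9×0 = 39
C: 8×1 + 7×4 + 6×2 + 6×3 + 9×4 + 9×3 = 129
D: 8×3 + 7×3 + 6×4 + 6×2 + 9×3 + 9×4 = 144
E: 8×0 + 7×0 + 6×1 + 6×1 + 9×2 + 9×1 = 39

D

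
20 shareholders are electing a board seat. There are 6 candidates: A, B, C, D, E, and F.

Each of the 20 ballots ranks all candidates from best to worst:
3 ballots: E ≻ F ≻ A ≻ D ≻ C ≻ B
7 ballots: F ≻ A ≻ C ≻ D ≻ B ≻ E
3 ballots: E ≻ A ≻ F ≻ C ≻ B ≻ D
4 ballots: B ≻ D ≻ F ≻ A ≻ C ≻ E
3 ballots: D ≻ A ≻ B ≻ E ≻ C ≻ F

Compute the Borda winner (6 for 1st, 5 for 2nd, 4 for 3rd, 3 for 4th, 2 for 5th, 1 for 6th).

A

A: 3×4 + 7×5 + 3×5 + 4×3 + 3×5 = 89
B: 3×1 + 7×2 + 3×2 + 4×6 + 3×4 = 59
C: 3×2 + 7×4 + 3×3 + 4×2 + 3×2 = 57
D: 3×3 + 7×3 + 3×1 + 4×5 + 3×6 = 71
E: 3×6 + 7×1 + 3×6 + 4×1 + 3×3 = 56
F: 3×5 + 7×6 + 3×4 + 4×4 + 3×1 = 88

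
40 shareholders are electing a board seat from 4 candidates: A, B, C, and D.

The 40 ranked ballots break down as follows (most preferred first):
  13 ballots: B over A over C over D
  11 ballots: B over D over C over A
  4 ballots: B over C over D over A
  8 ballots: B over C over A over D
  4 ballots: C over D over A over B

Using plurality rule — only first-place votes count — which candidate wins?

First-place votes: A 0, B 36, C 4, D 0.

B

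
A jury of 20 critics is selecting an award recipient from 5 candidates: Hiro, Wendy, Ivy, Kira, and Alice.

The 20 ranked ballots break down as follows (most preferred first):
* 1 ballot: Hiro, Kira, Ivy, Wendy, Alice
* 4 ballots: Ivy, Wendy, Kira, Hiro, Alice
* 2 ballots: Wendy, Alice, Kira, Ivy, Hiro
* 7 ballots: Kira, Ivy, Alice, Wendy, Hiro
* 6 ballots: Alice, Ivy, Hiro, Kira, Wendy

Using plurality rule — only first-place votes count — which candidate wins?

First-place votes: Hiro 1, Wendy 2, Ivy 4, Kira 7, Alice 6.

Kira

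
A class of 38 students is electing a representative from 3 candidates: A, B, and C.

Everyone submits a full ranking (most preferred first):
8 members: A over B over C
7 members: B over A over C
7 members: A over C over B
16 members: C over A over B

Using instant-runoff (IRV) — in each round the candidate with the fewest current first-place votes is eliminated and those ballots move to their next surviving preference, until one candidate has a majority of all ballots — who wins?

Round 1: A 15, B 7, C 16. B eliminated.
Round 2: A 22, C 16. A has a majority (≥20).

A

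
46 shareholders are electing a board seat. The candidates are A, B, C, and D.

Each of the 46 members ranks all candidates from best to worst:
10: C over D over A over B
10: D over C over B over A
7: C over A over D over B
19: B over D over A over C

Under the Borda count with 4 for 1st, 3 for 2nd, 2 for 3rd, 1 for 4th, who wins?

D

A: 10×2 + 10×1 + 7×3 + 19×2 = 89
B: 10×1 + 10×2 + 7×1 + 19×4 = 113
C: 10×4 + 10×3 + 7×4 + 19×1 = 117
D: 10×3 + 10×4 + 7×2 + 19×3 = 141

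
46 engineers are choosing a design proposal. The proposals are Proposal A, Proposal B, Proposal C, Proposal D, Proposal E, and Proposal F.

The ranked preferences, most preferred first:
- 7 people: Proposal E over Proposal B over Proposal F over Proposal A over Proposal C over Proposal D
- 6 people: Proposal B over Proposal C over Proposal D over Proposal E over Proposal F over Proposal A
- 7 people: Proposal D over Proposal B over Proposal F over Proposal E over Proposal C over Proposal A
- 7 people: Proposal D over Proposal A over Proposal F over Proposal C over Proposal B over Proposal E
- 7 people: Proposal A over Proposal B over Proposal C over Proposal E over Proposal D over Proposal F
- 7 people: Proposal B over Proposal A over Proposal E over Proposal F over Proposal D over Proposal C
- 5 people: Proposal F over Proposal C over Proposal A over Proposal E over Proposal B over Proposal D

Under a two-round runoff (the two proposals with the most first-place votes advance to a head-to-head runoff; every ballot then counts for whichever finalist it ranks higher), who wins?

Proposal B

Round 1 first-place votes: Proposal A 7, Proposal B 13, Proposal C 0, Proposal D 14, Proposal E 7, Proposal F 5. Proposal D and Proposal B advance.
Runoff: Proposal D is ranked above Proposal B on 14 ballots, Proposal B above Proposal D on 32.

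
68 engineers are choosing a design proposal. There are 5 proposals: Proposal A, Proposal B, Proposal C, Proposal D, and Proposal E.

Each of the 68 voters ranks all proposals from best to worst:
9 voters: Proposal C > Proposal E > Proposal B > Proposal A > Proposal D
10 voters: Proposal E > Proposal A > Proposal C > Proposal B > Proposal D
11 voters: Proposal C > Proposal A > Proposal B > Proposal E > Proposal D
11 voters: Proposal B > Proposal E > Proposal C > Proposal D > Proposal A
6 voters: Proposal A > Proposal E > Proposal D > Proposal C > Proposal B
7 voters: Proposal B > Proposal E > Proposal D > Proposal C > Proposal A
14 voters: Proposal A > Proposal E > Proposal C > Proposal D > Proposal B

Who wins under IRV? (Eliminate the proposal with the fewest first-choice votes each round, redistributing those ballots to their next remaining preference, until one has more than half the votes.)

Round 1: Proposal A 20, Proposal B 18, Proposal C 20, Proposal D 0, Proposal E 10. Proposal D eliminated.
Round 2: Proposal A 20, Proposal B 18, Proposal C 20, Proposal E 10. Proposal E eliminated.
Round 3: Proposal A 30, Proposal B 18, Proposal C 20. Proposal B eliminated.
Round 4: Proposal A 30, Proposal C 38. Proposal C has a majority (≥35).

Proposal C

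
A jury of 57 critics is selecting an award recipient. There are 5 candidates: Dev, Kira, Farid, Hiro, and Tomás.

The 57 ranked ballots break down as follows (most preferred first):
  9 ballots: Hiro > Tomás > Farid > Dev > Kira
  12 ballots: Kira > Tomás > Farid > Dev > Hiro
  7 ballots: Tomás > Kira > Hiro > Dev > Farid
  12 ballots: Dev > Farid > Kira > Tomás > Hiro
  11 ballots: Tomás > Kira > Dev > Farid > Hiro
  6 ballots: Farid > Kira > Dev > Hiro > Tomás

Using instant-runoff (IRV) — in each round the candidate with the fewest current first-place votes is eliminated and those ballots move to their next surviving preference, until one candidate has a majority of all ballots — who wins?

Kira

Round 1: Dev 12, Kira 12, Farid 6, Hiro 9, Tomás 18. Farid eliminated.
Round 2: Dev 12, Kira 18, Hiro 9, Tomás 18. Hiro eliminated.
Round 3: Dev 12, Kira 18, Tomás 27. Dev eliminated.
Round 4: Kira 30, Tomás 27. Kira has a majority (≥29).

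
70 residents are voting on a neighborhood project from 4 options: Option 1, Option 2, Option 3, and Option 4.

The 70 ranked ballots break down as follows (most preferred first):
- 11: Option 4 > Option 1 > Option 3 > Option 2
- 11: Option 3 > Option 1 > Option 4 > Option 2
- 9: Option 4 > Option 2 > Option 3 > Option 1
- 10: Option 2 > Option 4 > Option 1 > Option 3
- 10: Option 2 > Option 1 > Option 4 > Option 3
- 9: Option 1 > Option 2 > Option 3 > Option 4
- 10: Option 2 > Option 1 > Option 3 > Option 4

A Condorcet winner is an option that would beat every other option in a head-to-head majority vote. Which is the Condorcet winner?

Option 2

Option 2 vs Option 1: 39–31
Option 2 vs Option 3: 48–22
Option 2 vs Option 4: 39–31
Option 2 beats every other option.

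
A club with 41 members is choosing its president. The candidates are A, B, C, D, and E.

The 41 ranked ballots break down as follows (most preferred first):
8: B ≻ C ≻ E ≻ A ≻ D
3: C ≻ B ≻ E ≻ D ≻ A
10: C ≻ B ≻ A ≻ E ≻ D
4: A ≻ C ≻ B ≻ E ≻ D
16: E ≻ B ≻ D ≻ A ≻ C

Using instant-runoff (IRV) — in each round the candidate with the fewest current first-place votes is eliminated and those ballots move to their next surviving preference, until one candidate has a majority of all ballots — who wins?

Round 1: A 4, B 8, C 13, D 0, E 16. D eliminated.
Round 2: A 4, B 8, C 13, E 16. A eliminated.
Round 3: B 8, C 17, E 16. B eliminated.
Round 4: C 25, E 16. C has a majority (≥21).

C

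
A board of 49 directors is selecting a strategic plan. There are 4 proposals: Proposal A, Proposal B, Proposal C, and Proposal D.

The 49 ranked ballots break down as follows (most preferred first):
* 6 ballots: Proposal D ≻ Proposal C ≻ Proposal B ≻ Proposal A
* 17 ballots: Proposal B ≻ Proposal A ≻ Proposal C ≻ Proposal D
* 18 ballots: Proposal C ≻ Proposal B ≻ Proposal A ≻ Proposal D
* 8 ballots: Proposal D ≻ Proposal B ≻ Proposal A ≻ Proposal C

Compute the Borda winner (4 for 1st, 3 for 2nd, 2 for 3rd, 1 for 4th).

Proposal B

Proposal A: 6×1 + 17×3 + 18×2 + 8×2 = 109
Proposal B: 6×2 + 17×4 + 18×3 + 8×3 = 158
Proposal C: 6×3 + 17×2 + 18×4 + 8×1 = 132
Proposal D: 6×4 + 17×1 + 18×1 + 8×4 = 91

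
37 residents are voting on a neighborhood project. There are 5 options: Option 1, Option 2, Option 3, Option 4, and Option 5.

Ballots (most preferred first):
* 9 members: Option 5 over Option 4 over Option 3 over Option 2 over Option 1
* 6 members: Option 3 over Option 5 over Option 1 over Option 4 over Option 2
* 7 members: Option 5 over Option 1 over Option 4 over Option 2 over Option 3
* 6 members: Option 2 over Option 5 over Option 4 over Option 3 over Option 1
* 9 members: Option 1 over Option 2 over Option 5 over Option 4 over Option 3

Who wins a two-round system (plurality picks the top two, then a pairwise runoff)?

Option 5

Round 1 first-place votes: Option 1 9, Option 2 6, Option 3 6, Option 4 0, Option 5 16. Option 5 and Option 1 advance.
Runoff: Option 5 is ranked above Option 1 on 28 ballots, Option 1 above Option 5 on 9.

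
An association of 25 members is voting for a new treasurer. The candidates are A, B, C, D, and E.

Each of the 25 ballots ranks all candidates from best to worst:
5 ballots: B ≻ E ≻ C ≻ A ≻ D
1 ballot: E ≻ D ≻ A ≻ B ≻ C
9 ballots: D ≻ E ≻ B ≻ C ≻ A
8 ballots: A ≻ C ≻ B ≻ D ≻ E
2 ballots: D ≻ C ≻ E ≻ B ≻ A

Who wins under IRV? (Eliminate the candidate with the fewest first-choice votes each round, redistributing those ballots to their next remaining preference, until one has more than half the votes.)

Round 1: A 8, B 5, C 0, D 11, E 1. C eliminated.
Round 2: A 8, B 5, D 11, E 1. E eliminated.
Round 3: A 8, B 5, D 12. B eliminated.
Round 4: A 13, D 12. A has a majority (≥13).

A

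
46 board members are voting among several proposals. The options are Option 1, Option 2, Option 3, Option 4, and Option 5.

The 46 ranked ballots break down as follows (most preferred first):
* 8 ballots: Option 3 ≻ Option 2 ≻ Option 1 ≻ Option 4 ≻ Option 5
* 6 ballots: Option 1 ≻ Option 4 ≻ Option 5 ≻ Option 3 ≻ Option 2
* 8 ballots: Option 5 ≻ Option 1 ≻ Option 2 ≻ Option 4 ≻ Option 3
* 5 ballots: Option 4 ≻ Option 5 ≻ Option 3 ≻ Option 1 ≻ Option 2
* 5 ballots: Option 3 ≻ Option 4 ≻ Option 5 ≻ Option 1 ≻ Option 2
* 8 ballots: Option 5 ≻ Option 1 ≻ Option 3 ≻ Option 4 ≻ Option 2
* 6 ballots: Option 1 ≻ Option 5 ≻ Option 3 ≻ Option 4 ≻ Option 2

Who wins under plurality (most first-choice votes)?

First-place votes: Option 1 12, Option 2 0, Option 3 13, Option 4 5, Option 5 16.

Option 5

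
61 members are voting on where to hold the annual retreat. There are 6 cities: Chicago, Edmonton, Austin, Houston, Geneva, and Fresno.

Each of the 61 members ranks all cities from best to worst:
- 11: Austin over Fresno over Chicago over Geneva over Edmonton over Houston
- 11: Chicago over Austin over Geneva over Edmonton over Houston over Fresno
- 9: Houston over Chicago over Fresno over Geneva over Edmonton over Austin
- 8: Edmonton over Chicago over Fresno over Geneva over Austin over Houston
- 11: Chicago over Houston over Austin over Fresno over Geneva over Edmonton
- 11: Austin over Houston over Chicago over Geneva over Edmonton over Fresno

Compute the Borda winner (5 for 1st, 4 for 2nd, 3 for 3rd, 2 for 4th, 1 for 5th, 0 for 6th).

Chicago

Chicago: 11×3 + 11×5 + 9×4 + 8×4 + 11×5 + 11×3 = 244
Edmonton: 11×1 + 11×2 + 9×1 + 8×5 + 11×0 + 11×1 = 93
Austin: 11×5 + 11×4 + 9×0 + 8×1 + 11×3 + 11×5 = 195
Houston: 11×0 + 11×1 + 9×5 + 8×0 + 11×4 + 11×4 = 144
Geneva: 11×2 + 11×3 + 9×2 + 8×2 + 11×1 + 11×2 = 122
Fresno: 11×4 + 11×0 + 9×3 + 8×3 + 11×2 + 11×0 = 117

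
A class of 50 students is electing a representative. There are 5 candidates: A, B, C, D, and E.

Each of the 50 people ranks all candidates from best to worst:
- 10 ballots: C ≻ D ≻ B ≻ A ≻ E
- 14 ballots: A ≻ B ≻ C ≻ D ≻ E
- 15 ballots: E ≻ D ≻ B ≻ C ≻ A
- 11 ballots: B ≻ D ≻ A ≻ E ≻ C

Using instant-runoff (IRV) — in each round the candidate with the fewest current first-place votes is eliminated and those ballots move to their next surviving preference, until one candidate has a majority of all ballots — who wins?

B

Round 1: A 14, B 11, C 10, D 0, E 15. D eliminated.
Round 2: A 14, B 11, C 10, E 15. C eliminated.
Round 3: A 14, B 21, E 15. A eliminated.
Round 4: B 35, E 15. B has a majority (≥26).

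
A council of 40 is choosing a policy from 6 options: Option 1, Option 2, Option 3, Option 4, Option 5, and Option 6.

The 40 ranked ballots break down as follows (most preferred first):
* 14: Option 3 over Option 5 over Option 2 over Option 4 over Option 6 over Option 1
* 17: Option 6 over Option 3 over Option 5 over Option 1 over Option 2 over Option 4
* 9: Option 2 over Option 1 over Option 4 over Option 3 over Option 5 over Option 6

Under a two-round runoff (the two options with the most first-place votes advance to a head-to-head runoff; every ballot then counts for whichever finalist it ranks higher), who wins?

Option 3

Round 1 first-place votes: Option 1 0, Option 2 9, Option 3 14, Option 4 0, Option 5 0, Option 6 17. Option 6 and Option 3 advance.
Runoff: Option 6 is ranked above Option 3 on 17 ballots, Option 3 above Option 6 on 23.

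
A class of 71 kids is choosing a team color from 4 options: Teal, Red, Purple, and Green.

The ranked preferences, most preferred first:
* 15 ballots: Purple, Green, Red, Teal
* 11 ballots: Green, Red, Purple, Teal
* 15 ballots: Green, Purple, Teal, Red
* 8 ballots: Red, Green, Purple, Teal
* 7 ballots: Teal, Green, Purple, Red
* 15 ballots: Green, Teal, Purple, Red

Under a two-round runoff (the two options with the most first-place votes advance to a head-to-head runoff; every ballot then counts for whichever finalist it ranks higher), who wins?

Round 1 first-place votes: Teal 7, Red 8, Purple 15, Green 41. Green and Purple advance.
Runoff: Green is ranked above Purple on 56 ballots, Purple above Green on 15.

Green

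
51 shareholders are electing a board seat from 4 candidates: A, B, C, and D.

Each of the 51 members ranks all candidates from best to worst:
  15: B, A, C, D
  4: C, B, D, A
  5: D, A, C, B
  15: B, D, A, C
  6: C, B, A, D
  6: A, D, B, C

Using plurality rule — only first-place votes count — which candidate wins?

B

First-place votes: A 6, B 30, C 10, D 5.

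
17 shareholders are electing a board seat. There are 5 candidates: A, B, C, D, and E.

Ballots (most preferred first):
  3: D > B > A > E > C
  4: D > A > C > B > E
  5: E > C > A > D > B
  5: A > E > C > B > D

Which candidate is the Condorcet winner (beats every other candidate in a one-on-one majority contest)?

A

A vs B: 14–3
A vs C: 12–5
A vs D: 10–7
A vs E: 12–5
A beats every other candidate.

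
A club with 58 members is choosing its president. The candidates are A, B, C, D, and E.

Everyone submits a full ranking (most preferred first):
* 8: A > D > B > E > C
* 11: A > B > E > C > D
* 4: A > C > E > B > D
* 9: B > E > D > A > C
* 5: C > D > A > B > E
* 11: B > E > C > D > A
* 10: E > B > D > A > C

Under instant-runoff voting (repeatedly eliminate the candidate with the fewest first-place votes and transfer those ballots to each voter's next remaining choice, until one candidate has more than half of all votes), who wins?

B

Round 1: A 23, B 20, C 5, D 0, E 10. D eliminated.
Round 2: A 23, B 20, C 5, E 10. C eliminated.
Round 3: A 28, B 20, E 10. E eliminated.
Round 4: A 28, B 30. B has a majority (≥30).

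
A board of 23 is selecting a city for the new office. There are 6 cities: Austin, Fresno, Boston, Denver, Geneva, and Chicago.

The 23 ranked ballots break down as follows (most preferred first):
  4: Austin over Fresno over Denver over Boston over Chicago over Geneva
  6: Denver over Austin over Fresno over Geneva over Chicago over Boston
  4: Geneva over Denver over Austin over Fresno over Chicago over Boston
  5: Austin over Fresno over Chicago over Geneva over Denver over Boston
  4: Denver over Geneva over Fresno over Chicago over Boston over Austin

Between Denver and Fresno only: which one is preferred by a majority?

Denver is ranked above Fresno on 14 ballots; Fresno above Denver on 9.

Denver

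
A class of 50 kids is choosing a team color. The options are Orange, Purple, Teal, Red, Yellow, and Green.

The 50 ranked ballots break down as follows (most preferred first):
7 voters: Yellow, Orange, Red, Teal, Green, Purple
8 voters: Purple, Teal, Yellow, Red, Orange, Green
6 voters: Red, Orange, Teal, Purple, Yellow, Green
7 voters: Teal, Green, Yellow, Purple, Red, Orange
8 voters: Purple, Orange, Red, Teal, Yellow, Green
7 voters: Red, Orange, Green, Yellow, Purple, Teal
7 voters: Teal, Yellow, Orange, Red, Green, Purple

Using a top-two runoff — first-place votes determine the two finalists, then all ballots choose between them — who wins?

Round 1 first-place votes: Orange 0, Purple 16, Teal 14, Red 13, Yellow 7, Green 0. Purple and Teal advance.
Runoff: Purple is ranked above Teal on 23 ballots, Teal above Purple on 27.

Teal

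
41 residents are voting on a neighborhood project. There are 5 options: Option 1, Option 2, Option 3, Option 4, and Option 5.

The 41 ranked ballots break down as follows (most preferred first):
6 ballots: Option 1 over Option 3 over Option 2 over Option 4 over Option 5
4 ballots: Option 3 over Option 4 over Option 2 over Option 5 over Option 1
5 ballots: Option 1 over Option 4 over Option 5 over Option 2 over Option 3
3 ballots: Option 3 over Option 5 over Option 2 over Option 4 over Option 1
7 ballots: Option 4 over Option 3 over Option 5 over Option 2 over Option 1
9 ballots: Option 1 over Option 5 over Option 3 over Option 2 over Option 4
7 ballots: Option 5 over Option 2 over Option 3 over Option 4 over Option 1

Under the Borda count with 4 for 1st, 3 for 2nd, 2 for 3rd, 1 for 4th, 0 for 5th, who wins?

Option 3

Option 1: 6×4 + 4×0 + 5×4 + 3×0 + 7×0 + 9×4 + 7×0 = 80
Option 2: 6×2 + 4×2 + 5×1 + 3×2 + 7×1 + 9×1 + 7×3 = 68
Option 3: 6×3 + 4×4 + 5×0 + 3×4 + 7×3 + 9×2 + 7×2 = 99
Option 4: 6×1 + 4×3 + 5×3 + 3×1 + 7×4 + 9×0 + 7×1 = 71
Option 5: 6×0 + 4×1 + 5×2 + 3×3 + 7×2 + 9×3 + 7×4 = 92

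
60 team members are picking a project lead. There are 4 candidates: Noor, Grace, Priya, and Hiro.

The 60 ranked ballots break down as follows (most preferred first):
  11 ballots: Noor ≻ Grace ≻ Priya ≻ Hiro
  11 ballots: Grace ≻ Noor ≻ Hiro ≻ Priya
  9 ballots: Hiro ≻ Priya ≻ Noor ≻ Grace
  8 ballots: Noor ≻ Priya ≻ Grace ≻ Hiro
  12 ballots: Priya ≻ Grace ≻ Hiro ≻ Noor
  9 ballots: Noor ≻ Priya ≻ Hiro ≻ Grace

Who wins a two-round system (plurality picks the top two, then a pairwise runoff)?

Round 1 first-place votes: Noor 28, Grace 11, Priya 12, Hiro 9. Noor and Priya advance.
Runoff: Noor is ranked above Priya on 39 ballots, Priya above Noor on 21.

Noor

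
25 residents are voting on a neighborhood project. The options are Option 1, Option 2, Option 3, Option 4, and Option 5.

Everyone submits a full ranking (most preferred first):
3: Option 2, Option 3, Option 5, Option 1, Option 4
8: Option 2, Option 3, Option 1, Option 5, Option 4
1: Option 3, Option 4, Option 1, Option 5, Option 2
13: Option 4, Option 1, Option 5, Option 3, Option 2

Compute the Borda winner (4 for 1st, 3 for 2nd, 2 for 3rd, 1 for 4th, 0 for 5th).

Option 1

Option 1: 3×1 + 8×2 + 1×2 + 13×3 = 60
Option 2: 3×4 + 8×4 + 1×0 + 13×0 = 44
Option 3: 3×3 + 8×3 + 1×4 + 13×1 = 50
Option 4: 3×0 + 8×0 + 1×3 + 13×4 = 55
Option 5: 3×2 + 8×1 + 1×1 + 13×2 = 41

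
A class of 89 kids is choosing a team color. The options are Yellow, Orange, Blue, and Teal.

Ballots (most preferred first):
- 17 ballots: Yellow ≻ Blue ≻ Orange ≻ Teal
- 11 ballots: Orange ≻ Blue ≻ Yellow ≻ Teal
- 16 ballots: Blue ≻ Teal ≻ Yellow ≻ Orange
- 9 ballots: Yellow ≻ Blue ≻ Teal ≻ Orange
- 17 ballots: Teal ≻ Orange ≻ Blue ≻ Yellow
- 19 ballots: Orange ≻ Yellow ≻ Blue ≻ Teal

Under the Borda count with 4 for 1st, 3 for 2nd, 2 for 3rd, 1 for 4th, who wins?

Blue

Yellow: 17×4 + 11×2 + 16×2 + 9×4 + 17×1 + 19×3 = 232
Orange: 17×2 + 11×4 + 16×1 + 9×1 + 17×3 + 19×4 = 230
Blue: 17×3 + 11×3 + 16×4 + 9×3 + 17×2 + 19×2 = 247
Teal: 17×1 + 11×1 + 16×3 + 9×2 + 17×4 + 19×1 = 181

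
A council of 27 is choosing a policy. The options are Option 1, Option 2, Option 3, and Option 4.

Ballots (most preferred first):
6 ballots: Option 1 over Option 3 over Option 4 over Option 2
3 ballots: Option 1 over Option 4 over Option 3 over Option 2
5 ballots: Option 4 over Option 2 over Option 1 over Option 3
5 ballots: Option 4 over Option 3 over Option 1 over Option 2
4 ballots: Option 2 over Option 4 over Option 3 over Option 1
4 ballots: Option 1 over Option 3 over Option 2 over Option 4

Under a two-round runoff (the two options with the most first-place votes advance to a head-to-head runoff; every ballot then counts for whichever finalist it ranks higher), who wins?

Round 1 first-place votes: Option 1 13, Option 2 4, Option 3 0, Option 4 10. Option 1 and Option 4 advance.
Runoff: Option 1 is ranked above Option 4 on 13 ballots, Option 4 above Option 1 on 14.

Option 4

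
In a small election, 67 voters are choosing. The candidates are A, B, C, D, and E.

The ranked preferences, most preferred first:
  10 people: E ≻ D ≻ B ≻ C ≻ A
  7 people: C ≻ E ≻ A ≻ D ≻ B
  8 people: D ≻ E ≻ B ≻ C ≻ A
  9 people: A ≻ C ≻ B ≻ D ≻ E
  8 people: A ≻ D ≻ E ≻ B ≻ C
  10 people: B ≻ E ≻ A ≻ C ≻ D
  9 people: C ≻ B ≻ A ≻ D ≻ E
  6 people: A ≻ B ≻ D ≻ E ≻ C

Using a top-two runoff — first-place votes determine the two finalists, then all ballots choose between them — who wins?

Round 1 first-place votes: A 23, B 10, C 16, D 8, E 10. A and C advance.
Runoff: A is ranked above C on 33 ballots, C above A on 34.

C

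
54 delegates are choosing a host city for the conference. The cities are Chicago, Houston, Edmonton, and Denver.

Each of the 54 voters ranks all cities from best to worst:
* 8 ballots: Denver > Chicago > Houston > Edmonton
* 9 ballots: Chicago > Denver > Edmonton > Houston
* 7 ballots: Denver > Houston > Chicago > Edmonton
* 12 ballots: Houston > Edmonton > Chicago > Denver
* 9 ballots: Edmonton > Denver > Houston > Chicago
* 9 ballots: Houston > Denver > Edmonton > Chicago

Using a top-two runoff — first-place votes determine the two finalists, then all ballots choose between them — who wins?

Denver

Round 1 first-place votes: Chicago 9, Houston 21, Edmonton 9, Denver 15. Houston and Denver advance.
Runoff: Houston is ranked above Denver on 21 ballots, Denver above Houston on 33.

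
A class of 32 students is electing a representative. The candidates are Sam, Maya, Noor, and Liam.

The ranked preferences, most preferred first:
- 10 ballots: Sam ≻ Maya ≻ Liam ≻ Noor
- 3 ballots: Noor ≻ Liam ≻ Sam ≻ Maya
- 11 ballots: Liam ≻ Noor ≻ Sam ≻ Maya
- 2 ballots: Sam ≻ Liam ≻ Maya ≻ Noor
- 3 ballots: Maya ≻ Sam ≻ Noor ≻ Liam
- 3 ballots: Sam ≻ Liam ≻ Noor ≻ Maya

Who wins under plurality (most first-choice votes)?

First-place votes: Sam 15, Maya 3, Noor 3, Liam 11.

Sam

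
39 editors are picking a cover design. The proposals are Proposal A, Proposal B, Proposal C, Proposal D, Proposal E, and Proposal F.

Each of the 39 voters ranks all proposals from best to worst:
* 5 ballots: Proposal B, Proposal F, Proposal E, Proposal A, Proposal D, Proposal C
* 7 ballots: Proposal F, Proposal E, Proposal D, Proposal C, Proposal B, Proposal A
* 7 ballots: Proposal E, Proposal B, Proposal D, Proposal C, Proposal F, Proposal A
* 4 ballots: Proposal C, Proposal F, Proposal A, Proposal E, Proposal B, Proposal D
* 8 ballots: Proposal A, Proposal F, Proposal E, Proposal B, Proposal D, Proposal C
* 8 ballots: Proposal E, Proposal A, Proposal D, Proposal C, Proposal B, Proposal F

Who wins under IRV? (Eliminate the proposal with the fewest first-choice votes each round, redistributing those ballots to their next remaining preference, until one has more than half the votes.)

Proposal F

Round 1: Proposal A 8, Proposal B 5, Proposal C 4, Proposal D 0, Proposal E 15, Proposal F 7. Proposal D eliminated.
Round 2: Proposal A 8, Proposal B 5, Proposal C 4, Proposal E 15, Proposal F 7. Proposal C eliminated.
Round 3: Proposal A 8, Proposal B 5, Proposal E 15, Proposal F 11. Proposal B eliminated.
Round 4: Proposal A 8, Proposal E 15, Proposal F 16. Proposal A eliminated.
Round 5: Proposal E 15, Proposal F 24. Proposal F has a majority (≥20).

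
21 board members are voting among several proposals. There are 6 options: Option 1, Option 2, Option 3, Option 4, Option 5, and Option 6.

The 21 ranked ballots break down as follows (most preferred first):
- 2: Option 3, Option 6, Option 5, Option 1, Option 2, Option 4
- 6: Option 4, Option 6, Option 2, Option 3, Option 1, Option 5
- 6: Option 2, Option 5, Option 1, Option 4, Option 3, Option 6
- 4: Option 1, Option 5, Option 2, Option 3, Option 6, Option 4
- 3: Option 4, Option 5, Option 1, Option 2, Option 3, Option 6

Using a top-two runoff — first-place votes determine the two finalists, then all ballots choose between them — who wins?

Round 1 first-place votes: Option 1 4, Option 2 6, Option 3 2, Option 4 9, Option 5 0, Option 6 0. Option 4 and Option 2 advance.
Runoff: Option 4 is ranked above Option 2 on 9 ballots, Option 2 above Option 4 on 12.

Option 2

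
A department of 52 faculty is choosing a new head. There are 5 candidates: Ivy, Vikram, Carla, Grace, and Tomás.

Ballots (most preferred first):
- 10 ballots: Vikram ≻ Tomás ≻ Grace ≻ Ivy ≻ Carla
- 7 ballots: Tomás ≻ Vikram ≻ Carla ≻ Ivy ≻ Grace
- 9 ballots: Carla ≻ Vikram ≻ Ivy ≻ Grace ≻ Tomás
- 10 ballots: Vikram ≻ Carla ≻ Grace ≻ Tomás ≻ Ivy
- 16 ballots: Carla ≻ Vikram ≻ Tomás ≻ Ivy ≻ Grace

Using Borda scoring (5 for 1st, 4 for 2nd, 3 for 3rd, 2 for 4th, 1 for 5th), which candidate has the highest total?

Vikram

Ivy: 10×2 + 7×2 + 9×3 + 10×1 + 16×2 = 103
Vikram: 10×5 + 7×4 + 9×4 + 10×5 + 16×4 = 228
Carla: 10×1 + 7×3 + 9×5 + 10×4 + 16×5 = 196
Grace: 10×3 + 7×1 + 9×2 + 10×3 + 16×1 = 101
Tomás: 10×4 + 7×5 + 9×1 + 10×2 + 16×3 = 152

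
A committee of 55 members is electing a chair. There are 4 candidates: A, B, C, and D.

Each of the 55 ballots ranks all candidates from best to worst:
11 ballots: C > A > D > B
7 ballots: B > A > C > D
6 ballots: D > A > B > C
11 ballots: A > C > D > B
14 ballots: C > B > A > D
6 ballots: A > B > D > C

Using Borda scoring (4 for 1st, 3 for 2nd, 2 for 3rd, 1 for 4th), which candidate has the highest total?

A: 11×3 + 7×3 + 6×3 + 11×4 + 14×2 + 6×4 = 168
B: 11×1 + 7×4 + 6×2 + 11×1 + 14×3 + 6×3 = 122
C: 11×4 + 7×2 + 6×1 + 11×3 + 14×4 + 6×1 = 159
D: 11×2 + 7×1 + 6×4 + 11×2 + 14×1 + 6×2 = 101

A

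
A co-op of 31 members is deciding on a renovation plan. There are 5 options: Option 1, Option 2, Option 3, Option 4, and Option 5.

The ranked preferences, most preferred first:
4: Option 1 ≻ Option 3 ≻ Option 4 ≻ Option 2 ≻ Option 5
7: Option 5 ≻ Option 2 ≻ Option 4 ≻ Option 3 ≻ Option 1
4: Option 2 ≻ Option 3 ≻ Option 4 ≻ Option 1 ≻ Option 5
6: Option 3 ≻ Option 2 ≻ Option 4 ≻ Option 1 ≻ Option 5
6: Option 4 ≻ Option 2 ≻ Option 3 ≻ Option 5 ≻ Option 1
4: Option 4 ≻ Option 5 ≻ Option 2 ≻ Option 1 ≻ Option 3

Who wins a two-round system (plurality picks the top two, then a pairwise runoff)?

Round 1 first-place votes: Option 1 4, Option 2 4, Option 3 6, Option 4 10, Option 5 7. Option 4 and Option 5 advance.
Runoff: Option 4 is ranked above Option 5 on 24 ballots, Option 5 above Option 4 on 7.

Option 4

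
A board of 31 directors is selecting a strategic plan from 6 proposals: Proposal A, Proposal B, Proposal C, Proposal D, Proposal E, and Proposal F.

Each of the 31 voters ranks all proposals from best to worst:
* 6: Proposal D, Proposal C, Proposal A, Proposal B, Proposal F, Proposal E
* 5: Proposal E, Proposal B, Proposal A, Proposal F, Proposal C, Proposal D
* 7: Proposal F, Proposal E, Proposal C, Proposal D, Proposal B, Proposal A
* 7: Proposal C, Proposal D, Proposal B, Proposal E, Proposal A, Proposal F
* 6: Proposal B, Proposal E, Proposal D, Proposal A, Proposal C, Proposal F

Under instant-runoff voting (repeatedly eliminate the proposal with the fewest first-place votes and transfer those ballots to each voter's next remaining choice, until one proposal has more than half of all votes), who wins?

Round 1: Proposal A 0, Proposal B 6, Proposal C 7, Proposal D 6, Proposal E 5, Proposal F 7. Proposal A eliminated.
Round 2: Proposal B 6, Proposal C 7, Proposal D 6, Proposal E 5, Proposal F 7. Proposal E eliminated.
Round 3: Proposal B 11, Proposal C 7, Proposal D 6, Proposal F 7. Proposal D eliminated.
Round 4: Proposal B 11, Proposal C 13, Proposal F 7. Proposal F eliminated.
Round 5: Proposal B 11, Proposal C 20. Proposal C has a majority (≥16).

Proposal C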